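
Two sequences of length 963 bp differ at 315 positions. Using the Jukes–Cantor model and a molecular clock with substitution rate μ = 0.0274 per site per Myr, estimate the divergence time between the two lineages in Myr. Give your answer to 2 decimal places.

7.84

p = 315/963 ≈ 0.327103.
d = −(3/4) ln(1 − 4p/3) = −0.75 ln(1 − 0.436137) = −0.75 ln(0.563863)
  = −0.75 × (-0.572944) = 0.429708 substitutions/site.
Under a molecular clock d = 2μt, so t = d/(2μ) = 0.429708 / (2 × 0.0274) = 7.84 Myr.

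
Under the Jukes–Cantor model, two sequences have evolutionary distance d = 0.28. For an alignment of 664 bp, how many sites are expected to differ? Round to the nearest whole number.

Invert JC69: p = (3/4)(1 − e^(−4d/3)) = 0.75 × (1 − e^(-0.373333)) = 0.75 × (1 − 0.688436) = 0.233673.
Expected differing sites = pL ≈ 0.233673 × 664 = 155.158872 ≈ 155.

155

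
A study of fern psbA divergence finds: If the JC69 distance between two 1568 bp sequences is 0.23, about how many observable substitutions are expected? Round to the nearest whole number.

311

Invert JC69: p = (3/4)(1 − e^(−4d/3)) = 0.75 × (1 − e^(-0.306667)) = 0.75 × (1 − 0.735896) = 0.198078.
Expected differing sites = pL ≈ 0.198078 × 1568 = 310.586304 ≈ 311.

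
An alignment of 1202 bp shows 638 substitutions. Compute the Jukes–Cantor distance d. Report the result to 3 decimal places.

p = 638/1202 ≈ 0.530782.
d = −(3/4) ln(1 − 4p/3) = −0.75 ln(1 − 0.707709) = −0.75 ln(0.292291)
  = −0.75 × (-1.230005) = 0.922504 substitutions/site.

0.923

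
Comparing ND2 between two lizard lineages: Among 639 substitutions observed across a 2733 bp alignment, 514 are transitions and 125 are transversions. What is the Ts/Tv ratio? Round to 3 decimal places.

4.112

R = 514/125 = 4.112.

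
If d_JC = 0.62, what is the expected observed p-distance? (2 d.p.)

p = (3/4)(1 − e^(−4d/3)) = 0.75 × (1 − e^(-0.826667)) = 0.75 × (1 − 0.437505) = 0.421871.

0.42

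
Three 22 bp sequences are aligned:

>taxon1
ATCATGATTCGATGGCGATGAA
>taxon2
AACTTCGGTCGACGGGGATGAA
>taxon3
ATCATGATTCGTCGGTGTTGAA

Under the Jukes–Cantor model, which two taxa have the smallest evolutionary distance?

taxon1–taxon2: 7/22 differ, p = 0.318, d = 0.414.
taxon1–taxon3: 4/22 differ, p = 0.182, d = 0.208.
taxon2–taxon3: 8/22 differ, p = 0.364, d = 0.497.
The smallest distance is between taxon1 and taxon3.

taxon1 and taxon3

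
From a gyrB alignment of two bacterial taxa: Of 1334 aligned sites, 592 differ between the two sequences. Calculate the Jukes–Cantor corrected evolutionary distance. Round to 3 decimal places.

0.672

p = 592/1334 ≈ 0.443778.
d = −(3/4) ln(1 − 4p/3) = −0.75 ln(1 − 0.591704) = −0.75 ln(0.408296)
  = −0.75 × (-0.895763) = 0.671822 substitutions/site.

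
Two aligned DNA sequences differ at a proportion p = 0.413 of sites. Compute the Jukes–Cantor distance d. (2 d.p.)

0.60

d = −(3/4) ln(1 − 4p/3) = −0.75 ln(1 − 0.550667) = −0.75 ln(0.449333)
  = −0.75 × (-0.799991) = 0.599993 substitutions/site.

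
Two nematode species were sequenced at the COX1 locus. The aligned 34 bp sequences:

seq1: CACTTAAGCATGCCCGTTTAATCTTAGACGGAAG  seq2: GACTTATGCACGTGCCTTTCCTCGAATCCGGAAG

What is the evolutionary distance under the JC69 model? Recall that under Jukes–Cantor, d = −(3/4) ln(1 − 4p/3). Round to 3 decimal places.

The sequences differ at 12 of 34 sites, so p = 12/34 ≈ 0.352941.
d = −(3/4) ln(1 − 4p/3) = −0.75 ln(1 − 0.470588) = −0.75 ln(0.529412)
  = −0.75 × (-0.635988) = 0.476991 substitutions/site.

0.477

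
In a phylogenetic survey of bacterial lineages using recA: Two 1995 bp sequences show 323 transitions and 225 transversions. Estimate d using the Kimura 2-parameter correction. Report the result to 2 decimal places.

P = 323/1995 ≈ 0.161905 and Q = 225/1995 ≈ 0.112782.
Under the Kimura two-parameter model, d = −½ ln(1 − 2P − Q) − ¼ ln(1 − 2Q).
1 − 2P − Q = 0.563408, giving −½ ln(0.563408) = 0.286876.
1 − 2Q = 0.774436, giving −¼ ln(0.774436) = 0.063905.
d = 0.286876 + 0.063905 = 0.350781.

0.35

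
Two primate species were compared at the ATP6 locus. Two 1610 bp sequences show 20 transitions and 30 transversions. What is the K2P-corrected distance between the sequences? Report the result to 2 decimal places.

0.03

P = 20/1610 ≈ 0.012422 and Q = 30/1610 ≈ 0.018634.
Under the Kimura two-parameter model, d = −½ ln(1 − 2P − Q) − ¼ ln(1 − 2Q).
1 − 2P − Q = 0.956522, giving −½ ln(0.956522) = 0.022226.
1 − 2Q = 0.962732, giving −¼ ln(0.962732) = 0.009495.
d = 0.022226 + 0.009495 = 0.031721.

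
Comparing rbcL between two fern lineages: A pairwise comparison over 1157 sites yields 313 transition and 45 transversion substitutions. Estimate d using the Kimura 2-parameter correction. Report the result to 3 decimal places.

0.454

P = 313/1157 ≈ 0.270527 and Q = 45/1157 ≈ 0.038894.
Under the Kimura two-parameter model, d = −½ ln(1 − 2P − Q) − ¼ ln(1 − 2Q).
1 − 2P − Q = 0.420052, giving −½ ln(0.420052) = 0.433688.
1 − 2Q = 0.922212, giving −¼ ln(0.922212) = 0.020245.
d = 0.433688 + 0.020245 = 0.453933.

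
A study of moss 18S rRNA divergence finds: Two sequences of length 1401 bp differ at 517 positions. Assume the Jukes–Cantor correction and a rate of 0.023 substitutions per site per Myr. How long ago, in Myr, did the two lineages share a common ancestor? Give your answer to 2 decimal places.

11.04

p = 517/1401 ≈ 0.369022.
d = −(3/4) ln(1 − 4p/3) = −0.75 ln(1 − 0.492029) = −0.75 ln(0.507971)
  = −0.75 × (-0.677331) = 0.507998 substitutions/site.
Under a molecular clock d = 2μt, so t = d/(2μ) = 0.507998 / (2 × 0.023) = 11.04 Myr.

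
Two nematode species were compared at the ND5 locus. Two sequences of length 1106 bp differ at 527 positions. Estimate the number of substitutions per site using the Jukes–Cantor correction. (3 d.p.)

0.757

p = 527/1106 ≈ 0.476492.
d = −(3/4) ln(1 − 4p/3) = −0.75 ln(1 − 0.635323) = −0.75 ln(0.364677)
  = −0.75 × (-1.008743) = 0.756557 substitutions/site.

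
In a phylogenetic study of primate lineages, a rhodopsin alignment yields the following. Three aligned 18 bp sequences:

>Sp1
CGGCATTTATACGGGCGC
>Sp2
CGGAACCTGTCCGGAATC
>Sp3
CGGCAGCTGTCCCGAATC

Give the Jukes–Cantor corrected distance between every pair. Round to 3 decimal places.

d(Sp1,Sp2) = 0.673, d(Sp1,Sp3) = 0.673, d(Sp2,Sp3) = 0.188

Sp1–Sp2: 8/18 sites differ → p ≈ 0.444444, d = −0.75 ln(1 − 0.592592) = 0.673455 ≈ 0.673.
Sp1–Sp3: 8/18 sites differ → p ≈ 0.444444, d = −0.75 ln(1 − 0.592592) = 0.673455 ≈ 0.673.
Sp2–Sp3: 3/18 sites differ → p ≈ 0.166667, d = −0.75 ln(1 − 0.222223) = 0.188487 ≈ 0.188.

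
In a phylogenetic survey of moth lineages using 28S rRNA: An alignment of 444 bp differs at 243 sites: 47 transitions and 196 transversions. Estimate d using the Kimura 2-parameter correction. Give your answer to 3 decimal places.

P = 47/444 ≈ 0.105856 and Q = 196/444 ≈ 0.441441.
Under the Kimura two-parameter model, d = −½ ln(1 − 2P − Q) − ¼ ln(1 − 2Q).
1 − 2P − Q = 0.346847, giving −½ ln(0.346847) = 0.529436.
1 − 2Q = 0.117118, giving −¼ ln(0.117118) = 0.536143.
d = 0.529436 + 0.536143 = 1.065579.

1.066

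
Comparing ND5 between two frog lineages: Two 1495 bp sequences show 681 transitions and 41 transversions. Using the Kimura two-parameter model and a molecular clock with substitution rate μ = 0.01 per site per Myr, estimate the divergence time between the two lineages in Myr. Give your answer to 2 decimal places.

P = 681/1495 ≈ 0.455518 and Q = 41/1495 ≈ 0.027425.
Under the Kimura two-parameter model, d = −½ ln(1 − 2P − Q) − ¼ ln(1 − 2Q).
1 − 2P − Q = 0.061539, giving −½ ln(0.061539) = 1.394042.
1 − 2Q = 0.94515, giving −¼ ln(0.94515) = 0.014103.
d = 1.394042 + 0.014103 = 1.408145.
Under a molecular clock d = 2μt, so t = d/(2μ) = 1.408145 / (2 × 0.01) = 70.41 Myr.

70.41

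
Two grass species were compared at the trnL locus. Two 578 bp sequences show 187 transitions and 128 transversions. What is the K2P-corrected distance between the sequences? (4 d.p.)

P = 187/578 ≈ 0.323529 and Q = 128/578 ≈ 0.221453.
Under the Kimura two-parameter model, d = −½ ln(1 − 2P − Q) − ¼ ln(1 − 2Q).
1 − 2P − Q = 0.131489, giving −½ ln(0.131489) = 1.014416.
1 − 2Q = 0.557094, giving −¼ ln(0.557094) = 0.146255.
d = 1.014416 + 0.146255 = 1.160671.

1.1607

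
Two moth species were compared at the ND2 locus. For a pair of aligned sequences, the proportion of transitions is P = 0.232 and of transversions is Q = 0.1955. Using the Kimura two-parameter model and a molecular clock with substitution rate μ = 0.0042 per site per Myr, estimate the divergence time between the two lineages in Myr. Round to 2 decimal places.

Under the Kimura two-parameter model, d = −½ ln(1 − 2P − Q) − ¼ ln(1 − 2Q).
1 − 2P − Q = 0.3405, giving −½ ln(0.3405) = 0.538670.
1 − 2Q = 0.609, giving −¼ ln(0.609) = 0.123984.
d = 0.538670 + 0.123984 = 0.662654.
Under a molecular clock d = 2μt, so t = d/(2μ) = 0.662654 / (2 × 0.0042) = 78.89 Myr.

78.89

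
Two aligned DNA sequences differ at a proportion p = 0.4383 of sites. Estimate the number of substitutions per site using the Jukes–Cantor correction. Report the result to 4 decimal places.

0.6585

d = −(3/4) ln(1 − 4p/3) = −0.75 ln(1 − 0.5844) = −0.75 ln(0.4156)
  = −0.75 × (-0.878032) = 0.658524 substitutions/site.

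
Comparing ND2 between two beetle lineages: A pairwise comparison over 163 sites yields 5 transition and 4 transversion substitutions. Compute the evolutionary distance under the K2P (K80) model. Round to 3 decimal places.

P = 5/163 ≈ 0.030675 and Q = 4/163 ≈ 0.02454.
Under the Kimura two-parameter model, d = −½ ln(1 − 2P − Q) − ¼ ln(1 − 2Q).
1 − 2P − Q = 0.91411, giving −½ ln(0.91411) = 0.044902.
1 − 2Q = 0.95092, giving −¼ ln(0.95092) = 0.012581.
d = 0.044902 + 0.012581 = 0.057483.

0.057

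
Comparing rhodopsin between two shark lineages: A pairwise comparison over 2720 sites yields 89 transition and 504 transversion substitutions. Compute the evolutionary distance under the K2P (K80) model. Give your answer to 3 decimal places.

0.260

P = 89/2720 ≈ 0.032721 and Q = 504/2720 ≈ 0.185294.
Under the Kimura two-parameter model, d = −½ ln(1 − 2P − Q) − ¼ ln(1 − 2Q).
1 − 2P − Q = 0.749264, giving −½ ln(0.749264) = 0.144332.
1 − 2Q = 0.629412, giving −¼ ln(0.629412) = 0.115742.
d = 0.144332 + 0.115742 = 0.260074.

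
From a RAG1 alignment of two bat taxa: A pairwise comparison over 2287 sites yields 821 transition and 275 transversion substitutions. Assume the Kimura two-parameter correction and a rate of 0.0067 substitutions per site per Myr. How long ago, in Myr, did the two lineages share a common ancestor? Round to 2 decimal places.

P = 821/2287 ≈ 0.358986 and Q = 275/2287 ≈ 0.120245.
Under the Kimura two-parameter model, d = −½ ln(1 − 2P − Q) − ¼ ln(1 − 2Q).
1 − 2P − Q = 0.161783, giving −½ ln(0.161783) = 0.910750.
1 − 2Q = 0.75951, giving −¼ ln(0.75951) = 0.068770.
d = 0.910750 + 0.068770 = 0.979520.
Under a molecular clock d = 2μt, so t = d/(2μ) = 0.979520 / (2 × 0.0067) = 73.10 Myr.

73.10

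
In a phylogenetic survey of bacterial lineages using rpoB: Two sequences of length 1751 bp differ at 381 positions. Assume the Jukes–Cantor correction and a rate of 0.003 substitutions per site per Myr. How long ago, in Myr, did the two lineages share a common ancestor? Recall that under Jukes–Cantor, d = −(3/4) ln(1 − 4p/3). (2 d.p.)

42.83

p = 381/1751 ≈ 0.21759.
d = −(3/4) ln(1 − 4p/3) = −0.75 ln(1 − 0.29012) = −0.75 ln(0.70988)
  = −0.75 × (-0.342659) = 0.256994 substitutions/site.
Under a molecular clock d = 2μt, so t = d/(2μ) = 0.256994 / (2 × 0.003) = 42.83 Myr.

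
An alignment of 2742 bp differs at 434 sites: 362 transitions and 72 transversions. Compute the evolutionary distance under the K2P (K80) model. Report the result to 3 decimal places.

0.185

P = 362/2742 ≈ 0.13202 and Q = 72/2742 ≈ 0.026258.
Under the Kimura two-parameter model, d = −½ ln(1 − 2P − Q) − ¼ ln(1 − 2Q).
1 − 2P − Q = 0.709702, giving −½ ln(0.709702) = 0.171455.
1 − 2Q = 0.947484, giving −¼ ln(0.947484) = 0.013486.
d = 0.171455 + 0.013486 = 0.184941.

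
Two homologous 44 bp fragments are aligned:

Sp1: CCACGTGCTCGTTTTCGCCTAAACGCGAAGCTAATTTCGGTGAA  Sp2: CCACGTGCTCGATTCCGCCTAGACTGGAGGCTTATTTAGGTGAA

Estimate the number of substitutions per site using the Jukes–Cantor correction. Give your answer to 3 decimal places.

0.208

The sequences differ at 8 of 44 sites (12, 15, 22, 25, 26, 29, 33, 38), so p = 8/44 ≈ 0.181818.
d = −(3/4) ln(1 − 4p/3) = −0.75 ln(1 − 0.242424) = −0.75 ln(0.757576)
  = −0.75 × (-0.277631) = 0.208223 substitutions/site.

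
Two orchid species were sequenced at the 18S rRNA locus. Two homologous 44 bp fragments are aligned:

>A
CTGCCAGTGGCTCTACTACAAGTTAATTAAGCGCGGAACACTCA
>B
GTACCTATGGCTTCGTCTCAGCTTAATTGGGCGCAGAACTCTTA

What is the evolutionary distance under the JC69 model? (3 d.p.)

0.543

The sequences differ at 17 of 44 sites, so p = 17/44 ≈ 0.386364.
d = −(3/4) ln(1 − 4p/3) = −0.75 ln(1 − 0.515152) = −0.75 ln(0.484848)
  = −0.75 × (-0.723920) = 0.542940 substitutions/site.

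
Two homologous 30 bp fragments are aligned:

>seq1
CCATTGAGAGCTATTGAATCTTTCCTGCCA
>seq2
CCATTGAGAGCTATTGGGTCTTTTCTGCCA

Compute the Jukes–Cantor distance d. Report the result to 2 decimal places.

The sequences differ at 3 of 30 sites (17, 18, 24), so p = 3/30 = 0.1.
d = −(3/4) ln(1 − 4p/3) = −0.75 ln(1 − 0.133333) = −0.75 ln(0.866667)
  = −0.75 × (-0.143100) = 0.107325 substitutions/site.

0.11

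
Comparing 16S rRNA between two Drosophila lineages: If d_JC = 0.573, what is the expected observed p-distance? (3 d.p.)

0.401

p = (3/4)(1 − e^(−4d/3)) = 0.75 × (1 − e^(-0.764)) = 0.75 × (1 − 0.465799) = 0.400651.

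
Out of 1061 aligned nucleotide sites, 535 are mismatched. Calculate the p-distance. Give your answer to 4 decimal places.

0.5042

p = 535/1061 = 0.504241… ≈ 0.5042 (to 4 d.p.).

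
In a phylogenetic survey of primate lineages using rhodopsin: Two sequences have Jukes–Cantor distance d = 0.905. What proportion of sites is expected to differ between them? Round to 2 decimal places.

p = (3/4)(1 − e^(−4d/3)) = 0.75 × (1 − e^(-1.206667)) = 0.75 × (1 − 0.299193) = 0.525605.

0.53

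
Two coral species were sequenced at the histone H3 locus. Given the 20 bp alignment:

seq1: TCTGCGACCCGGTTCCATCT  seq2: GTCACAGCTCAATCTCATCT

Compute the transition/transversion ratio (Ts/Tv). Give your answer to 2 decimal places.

Transitions are A↔G and C↔T; transversions are all other mismatches.
Transitions: 10. Transversions: 1.
R = 10/1 = 10.00.

10.00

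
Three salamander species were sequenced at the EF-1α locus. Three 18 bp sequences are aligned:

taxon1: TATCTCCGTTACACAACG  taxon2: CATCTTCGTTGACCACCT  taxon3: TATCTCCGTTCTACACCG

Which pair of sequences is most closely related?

taxon1 and taxon3

taxon1–taxon2: 7/18 differ, p = 0.389, d = 0.548.
taxon1–taxon3: 3/18 differ, p = 0.167, d = 0.188.
taxon2–taxon3: 6/18 differ, p = 0.333, d = 0.441.
The smallest distance is between taxon1 and taxon3.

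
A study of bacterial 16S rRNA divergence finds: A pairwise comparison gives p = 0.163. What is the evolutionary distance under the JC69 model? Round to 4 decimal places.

0.1838

d = −(3/4) ln(1 − 4p/3) = −0.75 ln(1 − 0.217333) = −0.75 ln(0.782667)
  = −0.75 × (-0.245048) = 0.183786 substitutions/site.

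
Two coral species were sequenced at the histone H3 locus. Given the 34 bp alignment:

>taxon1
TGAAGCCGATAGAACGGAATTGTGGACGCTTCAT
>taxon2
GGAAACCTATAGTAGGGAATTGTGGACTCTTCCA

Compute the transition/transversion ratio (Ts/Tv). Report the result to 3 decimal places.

0.143

Transitions are A↔G and C↔T; transversions are all other mismatches.
Transitions: 1. Transversions: 7.
R = 1/7 = 0.142857… ≈ 0.143 (to 3 d.p.).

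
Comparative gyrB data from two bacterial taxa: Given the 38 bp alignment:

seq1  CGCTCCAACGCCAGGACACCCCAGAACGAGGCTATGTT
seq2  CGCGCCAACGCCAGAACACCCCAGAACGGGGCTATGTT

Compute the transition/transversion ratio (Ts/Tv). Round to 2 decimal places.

Transitions are A↔G and C↔T; transversions are all other mismatches.
Transitions: 2. Transversions: 1.
R = 2/1 = 2.00.

2.00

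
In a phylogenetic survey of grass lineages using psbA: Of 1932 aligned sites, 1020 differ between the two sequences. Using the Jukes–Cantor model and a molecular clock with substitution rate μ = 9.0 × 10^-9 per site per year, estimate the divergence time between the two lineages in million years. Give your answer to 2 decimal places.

50.72

p = 1020/1932 ≈ 0.52795.
d = −(3/4) ln(1 − 4p/3) = −0.75 ln(1 − 0.703933) = −0.75 ln(0.296067)
  = −0.75 × (-1.217169) = 0.912877 substitutions/site.
Under a molecular clock d = 2μt, so t = d/(2μ) = 0.912877 / (2 × 9.0 × 10^-9) = 50.72 million years.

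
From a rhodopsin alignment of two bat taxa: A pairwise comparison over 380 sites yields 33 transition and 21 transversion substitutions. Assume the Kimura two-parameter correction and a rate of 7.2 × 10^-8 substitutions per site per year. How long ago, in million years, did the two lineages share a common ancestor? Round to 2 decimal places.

P = 33/380 ≈ 0.086842 and Q = 21/380 ≈ 0.055263.
Under the Kimura two-parameter model, d = −½ ln(1 − 2P − Q) − ¼ ln(1 − 2Q).
1 − 2P − Q = 0.771053, giving −½ ln(0.771053) = 0.129999.
1 − 2Q = 0.889474, giving −¼ ln(0.889474) = 0.029281.
d = 0.129999 + 0.029281 = 0.159280.
Under a molecular clock d = 2μt, so t = d/(2μ) = 0.159280 / (2 × 7.2 × 10^-8) = 1.11 million years.

1.11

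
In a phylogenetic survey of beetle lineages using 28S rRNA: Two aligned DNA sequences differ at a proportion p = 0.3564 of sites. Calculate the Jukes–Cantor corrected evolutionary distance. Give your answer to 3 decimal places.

d = −(3/4) ln(1 − 4p/3) = −0.75 ln(1 − 0.4752) = −0.75 ln(0.5248)
  = −0.75 × (-0.644738) = 0.483554 substitutions/site.

0.484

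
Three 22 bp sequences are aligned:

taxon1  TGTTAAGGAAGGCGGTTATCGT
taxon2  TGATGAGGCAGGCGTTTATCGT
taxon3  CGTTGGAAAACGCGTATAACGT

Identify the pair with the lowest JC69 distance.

taxon1–taxon2: 4/22 differ, p = 0.182, d = 0.208.
taxon1–taxon3: 9/22 differ, p = 0.409, d = 0.591.
taxon2–taxon3: 9/22 differ, p = 0.409, d = 0.591.
The smallest distance is between taxon1 and taxon2.

taxon1 and taxon2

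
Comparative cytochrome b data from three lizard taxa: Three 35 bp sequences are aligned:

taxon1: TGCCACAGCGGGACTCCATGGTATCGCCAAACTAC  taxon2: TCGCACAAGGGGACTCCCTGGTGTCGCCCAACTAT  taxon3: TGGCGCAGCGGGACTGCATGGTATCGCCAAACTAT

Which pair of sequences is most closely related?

taxon1 and taxon3

taxon1–taxon2: 8/35 differ, p = 0.229, d = 0.273.
taxon1–taxon3: 4/35 differ, p = 0.114, d = 0.124.
taxon2–taxon3: 8/35 differ, p = 0.229, d = 0.273.
The smallest distance is between taxon1 and taxon3.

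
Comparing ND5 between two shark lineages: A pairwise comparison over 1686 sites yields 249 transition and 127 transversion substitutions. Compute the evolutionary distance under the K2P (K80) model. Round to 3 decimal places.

P = 249/1686 ≈ 0.147687 and Q = 127/1686 ≈ 0.075326.
Under the Kimura two-parameter model, d = −½ ln(1 − 2P − Q) − ¼ ln(1 − 2Q).
1 − 2P − Q = 0.6293, giving −½ ln(0.6293) = 0.231574.
1 − 2Q = 0.849348, giving −¼ ln(0.849348) = 0.040822.
d = 0.231574 + 0.040822 = 0.272396.

0.272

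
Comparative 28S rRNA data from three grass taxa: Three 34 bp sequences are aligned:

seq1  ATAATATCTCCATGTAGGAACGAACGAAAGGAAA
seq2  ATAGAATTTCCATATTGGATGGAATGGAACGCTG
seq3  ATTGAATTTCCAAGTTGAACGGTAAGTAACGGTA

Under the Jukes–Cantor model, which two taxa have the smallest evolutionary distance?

seq2 and seq3

seq1–seq2: 13/34 differ, p = 0.382, d = 0.535.
seq1–seq3: 15/34 differ, p = 0.441, d = 0.665.
seq2–seq3: 10/34 differ, p = 0.294, d = 0.373.
The smallest distance is between seq2 and seq3.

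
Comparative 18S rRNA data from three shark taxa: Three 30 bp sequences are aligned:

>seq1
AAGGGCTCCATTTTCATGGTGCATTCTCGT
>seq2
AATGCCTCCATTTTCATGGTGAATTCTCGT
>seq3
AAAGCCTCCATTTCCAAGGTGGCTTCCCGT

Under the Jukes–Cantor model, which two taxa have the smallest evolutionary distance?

seq1–seq2: 3/30 differ, p = 0.100, d = 0.107.
seq1–seq3: 7/30 differ, p = 0.233, d = 0.280.
seq2–seq3: 6/30 differ, p = 0.200, d = 0.233.
The smallest distance is between seq1 and seq2.

seq1 and seq2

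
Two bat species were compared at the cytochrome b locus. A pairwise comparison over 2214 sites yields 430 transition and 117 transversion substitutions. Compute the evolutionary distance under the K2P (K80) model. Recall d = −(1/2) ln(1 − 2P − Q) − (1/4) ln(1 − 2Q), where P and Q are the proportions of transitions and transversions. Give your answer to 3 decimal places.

0.319

P = 430/2214 ≈ 0.194219 and Q = 117/2214 ≈ 0.052846.
Under the Kimura two-parameter model, d = −½ ln(1 − 2P − Q) − ¼ ln(1 − 2Q).
1 − 2P − Q = 0.558716, giving −½ ln(0.558716) = 0.291057.
1 − 2Q = 0.894308, giving −¼ ln(0.894308) = 0.027926.
d = 0.291057 + 0.027926 = 0.318983.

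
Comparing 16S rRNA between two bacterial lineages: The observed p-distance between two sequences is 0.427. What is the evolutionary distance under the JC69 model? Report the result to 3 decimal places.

d = −(3/4) ln(1 − 4p/3) = −0.75 ln(1 − 0.569333) = −0.75 ln(0.430667)
  = −0.75 × (-0.842420) = 0.631815 substitutions/site.

0.632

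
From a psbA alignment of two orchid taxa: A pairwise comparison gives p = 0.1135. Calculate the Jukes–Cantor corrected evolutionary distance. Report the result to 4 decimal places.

d = −(3/4) ln(1 − 4p/3) = −0.75 ln(1 − 0.151333) = −0.75 ln(0.848667)
  = −0.75 × (-0.164088) = 0.123066 substitutions/site.

0.1231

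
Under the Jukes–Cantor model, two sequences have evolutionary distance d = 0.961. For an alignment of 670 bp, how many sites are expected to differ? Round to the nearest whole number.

363

Invert JC69: p = (3/4)(1 − e^(−4d/3)) = 0.75 × (1 − e^(-1.281333)) = 0.75 × (1 − 0.277667) = 0.541750.
Expected differing sites = pL ≈ 0.541750 × 670 = 362.9725 ≈ 363.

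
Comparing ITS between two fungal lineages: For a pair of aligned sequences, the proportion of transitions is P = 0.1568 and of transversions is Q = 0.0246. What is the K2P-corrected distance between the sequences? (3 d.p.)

0.219

Under the Kimura two-parameter model, d = −½ ln(1 − 2P − Q) − ¼ ln(1 − 2Q).
1 − 2P − Q = 0.6618, giving −½ ln(0.6618) = 0.206396.
1 − 2Q = 0.9508, giving −¼ ln(0.9508) = 0.012613.
d = 0.206396 + 0.012613 = 0.219009.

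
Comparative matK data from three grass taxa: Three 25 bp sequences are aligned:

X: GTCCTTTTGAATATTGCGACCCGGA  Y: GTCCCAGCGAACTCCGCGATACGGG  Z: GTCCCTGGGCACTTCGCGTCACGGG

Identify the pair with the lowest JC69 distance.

Y and Z

X–Y: 11/25 differ, p = 0.440, d = 0.663.
X–Z: 10/25 differ, p = 0.400, d = 0.572.
Y–Z: 6/25 differ, p = 0.240, d = 0.289.
The smallest distance is between Y and Z.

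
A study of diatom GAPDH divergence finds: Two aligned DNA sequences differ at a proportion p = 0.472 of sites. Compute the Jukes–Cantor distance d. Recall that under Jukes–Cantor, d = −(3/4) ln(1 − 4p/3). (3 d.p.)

0.744

d = −(3/4) ln(1 − 4p/3) = −0.75 ln(1 − 0.629333) = −0.75 ln(0.370667)
  = −0.75 × (-0.992451) = 0.744338 substitutions/site.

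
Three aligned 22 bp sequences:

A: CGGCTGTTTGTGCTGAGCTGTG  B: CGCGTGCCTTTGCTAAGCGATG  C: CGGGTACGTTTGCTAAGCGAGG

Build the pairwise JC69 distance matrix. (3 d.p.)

A–B: 8/22 sites differ → p ≈ 0.363636, d = −0.75 ln(1 − 0.484848) = 0.497470 ≈ 0.497.
A–C: 9/22 sites differ → p ≈ 0.409091, d = −0.75 ln(1 − 0.545455) = 0.591344 ≈ 0.591.
B–C: 4/22 sites differ → p ≈ 0.181818, d = −0.75 ln(1 − 0.242424) = 0.208224 ≈ 0.208.

d(A,B) = 0.497, d(A,C) = 0.591, d(B,C) = 0.208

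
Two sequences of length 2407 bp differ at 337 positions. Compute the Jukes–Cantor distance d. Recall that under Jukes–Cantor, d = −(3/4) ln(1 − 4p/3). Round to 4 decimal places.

p = 337/2407 ≈ 0.140008.
d = −(3/4) ln(1 − 4p/3) = −0.75 ln(1 − 0.186677) = −0.75 ln(0.813323)
  = −0.75 × (-0.206627) = 0.154970 substitutions/site.

0.1550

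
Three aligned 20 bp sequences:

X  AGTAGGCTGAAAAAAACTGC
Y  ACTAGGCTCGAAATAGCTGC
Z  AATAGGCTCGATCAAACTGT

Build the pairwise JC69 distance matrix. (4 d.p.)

d(X,Y) = 0.3041, d(X,Z) = 0.3831, d(Y,Z) = 0.3831

X–Y: 5/20 sites differ → p = 0.25, d = −0.75 ln(1 − 0.333333) = 0.304098 ≈ 0.3041.
X–Z: 6/20 sites differ → p = 0.3, d = −0.75 ln(1 − 0.4) = 0.383119 ≈ 0.3831.
Y–Z: 6/20 sites differ → p = 0.3, d = −0.75 ln(1 − 0.4) = 0.383119 ≈ 0.3831.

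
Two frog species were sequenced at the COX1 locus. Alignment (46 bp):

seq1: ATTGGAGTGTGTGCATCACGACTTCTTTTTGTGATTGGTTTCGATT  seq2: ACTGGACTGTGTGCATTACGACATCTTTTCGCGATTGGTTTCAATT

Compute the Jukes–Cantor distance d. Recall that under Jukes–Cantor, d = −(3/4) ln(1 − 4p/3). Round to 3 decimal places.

0.170

The sequences differ at 7 of 46 sites (2, 7, 17, 23, 30, 32, 43), so p = 7/46 ≈ 0.152174.
d = −(3/4) ln(1 − 4p/3) = −0.75 ln(1 − 0.202899) = −0.75 ln(0.797101)
  = −0.75 × (-0.226774) = 0.170081 substitutions/site.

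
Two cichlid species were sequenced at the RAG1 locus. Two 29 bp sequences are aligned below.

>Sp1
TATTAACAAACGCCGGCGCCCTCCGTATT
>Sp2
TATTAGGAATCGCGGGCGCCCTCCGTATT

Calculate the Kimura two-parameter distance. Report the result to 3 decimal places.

0.153

Of 29 sites, 1 differences are transitions and 3 are transversions, so P = 1/29 ≈ 0.034483 and Q = 3/29 ≈ 0.103448.
Under the Kimura two-parameter model, d = −½ ln(1 − 2P − Q) − ¼ ln(1 − 2Q).
1 − 2P − Q = 0.827586, giving −½ ln(0.827586) = 0.094621.
1 − 2Q = 0.793104, giving −¼ ln(0.793104) = 0.057950.
d = 0.094621 + 0.057950 = 0.152571.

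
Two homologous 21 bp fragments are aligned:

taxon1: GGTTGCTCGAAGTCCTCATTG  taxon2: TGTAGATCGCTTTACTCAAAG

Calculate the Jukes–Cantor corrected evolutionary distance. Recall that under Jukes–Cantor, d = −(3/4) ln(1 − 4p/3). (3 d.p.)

The sequences differ at 9 of 21 sites (1, 4, 6, 10, 11, 12, 14, 19, 20), so p = 9/21 ≈ 0.428571.
d = −(3/4) ln(1 − 4p/3) = −0.75 ln(1 − 0.571428) = −0.75 ln(0.428572)
  = −0.75 × (-0.847297) = 0.635473 substitutions/site.

0.635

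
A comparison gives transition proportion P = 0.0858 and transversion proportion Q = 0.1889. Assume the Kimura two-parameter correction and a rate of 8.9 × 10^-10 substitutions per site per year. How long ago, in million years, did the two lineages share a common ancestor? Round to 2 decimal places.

192.22

Under the Kimura two-parameter model, d = −½ ln(1 − 2P − Q) − ¼ ln(1 − 2Q).
1 − 2P − Q = 0.6395, giving −½ ln(0.6395) = 0.223534.
1 − 2Q = 0.6222, giving −¼ ln(0.6222) = 0.118623.
d = 0.223534 + 0.118623 = 0.342157.
Under a molecular clock d = 2μt, so t = d/(2μ) = 0.342157 / (2 × 8.9 × 10^-10) = 192.22 million years.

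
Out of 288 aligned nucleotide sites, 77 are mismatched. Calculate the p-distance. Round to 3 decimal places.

0.267

p = 77/288 = 0.267361… ≈ 0.267 (to 3 d.p.).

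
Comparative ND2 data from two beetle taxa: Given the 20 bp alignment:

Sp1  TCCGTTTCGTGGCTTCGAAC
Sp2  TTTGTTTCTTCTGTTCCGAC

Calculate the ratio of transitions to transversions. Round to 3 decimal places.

0.600

Transitions are A↔G and C↔T; transversions are all other mismatches.
Transitions: 3. Transversions: 5.
R = 3/5 = 0.600.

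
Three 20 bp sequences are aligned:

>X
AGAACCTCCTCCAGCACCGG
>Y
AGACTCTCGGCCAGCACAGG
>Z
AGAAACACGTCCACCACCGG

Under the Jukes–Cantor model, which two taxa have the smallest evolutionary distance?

X and Z

X–Y: 5/20 differ, p = 0.250, d = 0.304.
X–Z: 4/20 differ, p = 0.200, d = 0.233.
Y–Z: 6/20 differ, p = 0.300, d = 0.383.
The smallest distance is between X and Z.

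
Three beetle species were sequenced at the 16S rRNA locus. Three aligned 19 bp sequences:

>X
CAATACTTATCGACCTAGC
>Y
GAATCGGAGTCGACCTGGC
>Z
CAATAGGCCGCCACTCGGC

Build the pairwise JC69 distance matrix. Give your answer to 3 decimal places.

d(X,Y) = 0.507, d(X,Z) = 0.749, d(Y,Z) = 0.618

X–Y: 7/19 sites differ → p ≈ 0.368421, d = −0.75 ln(1 − 0.491228) = 0.506816 ≈ 0.507.
X–Z: 9/19 sites differ → p ≈ 0.473684, d = −0.75 ln(1 − 0.631579) = 0.748897 ≈ 0.749.
Y–Z: 8/19 sites differ → p ≈ 0.421053, d = −0.75 ln(1 − 0.561404) = 0.618132 ≈ 0.618.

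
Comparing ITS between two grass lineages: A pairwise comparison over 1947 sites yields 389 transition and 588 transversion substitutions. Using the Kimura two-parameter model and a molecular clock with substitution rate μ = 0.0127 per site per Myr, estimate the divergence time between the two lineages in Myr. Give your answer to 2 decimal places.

32.92

P = 389/1947 ≈ 0.199795 and Q = 588/1947 ≈ 0.302003.
Under the Kimura two-parameter model, d = −½ ln(1 − 2P − Q) − ¼ ln(1 − 2Q).
1 − 2P − Q = 0.298407, giving −½ ln(0.298407) = 0.604648.
1 − 2Q = 0.395994, giving −¼ ln(0.395994) = 0.231589.
d = 0.604648 + 0.231589 = 0.836237.
Under a molecular clock d = 2μt, so t = d/(2μ) = 0.836237 / (2 × 0.0127) = 32.92 Myr.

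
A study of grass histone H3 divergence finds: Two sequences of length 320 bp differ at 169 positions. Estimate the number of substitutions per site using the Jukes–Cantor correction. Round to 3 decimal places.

0.913

p = 169/320 = 0.528125.
d = −(3/4) ln(1 − 4p/3) = −0.75 ln(1 − 0.704167) = −0.75 ln(0.295833)
  = −0.75 × (-1.217960) = 0.913470 substitutions/site.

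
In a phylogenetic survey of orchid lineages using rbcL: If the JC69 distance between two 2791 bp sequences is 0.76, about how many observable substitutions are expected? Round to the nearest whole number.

1333

Invert JC69: p = (3/4)(1 − e^(−4d/3)) = 0.75 × (1 − e^(-1.013333)) = 0.75 × (1 − 0.363007) = 0.477745.
Expected differing sites = pL ≈ 0.477745 × 2791 = 1333.386295 ≈ 1333.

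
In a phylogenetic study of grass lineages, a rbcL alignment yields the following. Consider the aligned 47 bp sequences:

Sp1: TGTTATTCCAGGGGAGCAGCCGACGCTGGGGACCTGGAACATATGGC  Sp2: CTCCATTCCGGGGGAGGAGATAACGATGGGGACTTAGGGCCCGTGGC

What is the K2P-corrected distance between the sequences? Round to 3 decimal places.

Of 47 sites, 12 differences are transitions and 5 are transversions, so P = 12/47 ≈ 0.255319 and Q = 5/47 ≈ 0.106383.
Under the Kimura two-parameter model, d = −½ ln(1 − 2P − Q) − ¼ ln(1 − 2Q).
1 − 2P − Q = 0.382979, giving −½ ln(0.382979) = 0.479888.
1 − 2Q = 0.787234, giving −¼ ln(0.787234) = 0.059807.
d = 0.479888 + 0.059807 = 0.539695.

0.540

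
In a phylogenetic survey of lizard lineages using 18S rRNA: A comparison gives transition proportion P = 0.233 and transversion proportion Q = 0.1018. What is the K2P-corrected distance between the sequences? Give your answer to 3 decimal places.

0.476

Under the Kimura two-parameter model, d = −½ ln(1 − 2P − Q) − ¼ ln(1 − 2Q).
1 − 2P − Q = 0.4322, giving −½ ln(0.4322) = 0.419433.
1 − 2Q = 0.7964, giving −¼ ln(0.7964) = 0.056913.
d = 0.419433 + 0.056913 = 0.476346.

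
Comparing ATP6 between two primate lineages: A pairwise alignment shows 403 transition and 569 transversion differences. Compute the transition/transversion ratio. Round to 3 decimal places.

R = 403/569 = 0.708260… ≈ 0.708 (to 3 d.p.).

0.708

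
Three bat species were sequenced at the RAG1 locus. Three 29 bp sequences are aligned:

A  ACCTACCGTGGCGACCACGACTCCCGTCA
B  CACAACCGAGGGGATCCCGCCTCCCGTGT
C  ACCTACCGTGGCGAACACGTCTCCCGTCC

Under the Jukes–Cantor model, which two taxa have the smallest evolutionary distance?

A–B: 10/29 differ, p = 0.345, d = 0.462.
A–C: 3/29 differ, p = 0.103, d = 0.111.
B–C: 10/29 differ, p = 0.345, d = 0.462.
The smallest distance is between A and C.

A and C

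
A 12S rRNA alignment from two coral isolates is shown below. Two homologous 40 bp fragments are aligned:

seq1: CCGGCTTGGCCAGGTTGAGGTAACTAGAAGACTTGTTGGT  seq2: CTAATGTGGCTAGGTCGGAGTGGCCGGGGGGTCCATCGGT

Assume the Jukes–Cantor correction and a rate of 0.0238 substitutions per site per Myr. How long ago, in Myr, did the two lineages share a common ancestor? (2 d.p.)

18.97

The sequences differ at 21 of 40 sites, so p = 21/40 = 0.525.
d = −(3/4) ln(1 − 4p/3) = −0.75 ln(1 − 0.7) = −0.75 ln(0.3)
  = −0.75 × (-1.203973) = 0.902980 substitutions/site.
Under a molecular clock d = 2μt, so t = d/(2μ) = 0.902980 / (2 × 0.0238) = 18.97 Myr.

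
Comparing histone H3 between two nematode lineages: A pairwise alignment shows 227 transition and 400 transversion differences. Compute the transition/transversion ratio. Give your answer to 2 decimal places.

R = 227/400 = 0.5675 ≈ 0.57 (to 2 d.p.).

0.57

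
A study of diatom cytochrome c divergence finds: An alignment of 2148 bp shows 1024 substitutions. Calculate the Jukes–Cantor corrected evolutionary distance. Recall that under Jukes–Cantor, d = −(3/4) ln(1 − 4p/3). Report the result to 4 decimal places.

p = 1024/2148 ≈ 0.476723.
d = −(3/4) ln(1 − 4p/3) = −0.75 ln(1 − 0.635631) = −0.75 ln(0.364369)
  = −0.75 × (-1.009588) = 0.757191 substitutions/site.

0.7572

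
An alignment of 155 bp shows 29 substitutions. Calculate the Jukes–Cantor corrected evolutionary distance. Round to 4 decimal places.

p = 29/155 ≈ 0.187097.
d = −(3/4) ln(1 − 4p/3) = −0.75 ln(1 − 0.249463) = −0.75 ln(0.750537)
  = −0.75 × (-0.286966) = 0.215225 substitutions/site.

0.2152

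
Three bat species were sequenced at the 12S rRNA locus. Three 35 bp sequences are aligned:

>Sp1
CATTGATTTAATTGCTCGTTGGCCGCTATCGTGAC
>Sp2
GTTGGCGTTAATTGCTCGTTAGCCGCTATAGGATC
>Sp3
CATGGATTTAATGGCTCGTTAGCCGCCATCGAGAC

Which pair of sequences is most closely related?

Sp1–Sp2: 10/35 differ, p = 0.286, d = 0.360.
Sp1–Sp3: 5/35 differ, p = 0.143, d = 0.158.
Sp2–Sp3: 10/35 differ, p = 0.286, d = 0.360.
The smallest distance is between Sp1 and Sp3.

Sp1 and Sp3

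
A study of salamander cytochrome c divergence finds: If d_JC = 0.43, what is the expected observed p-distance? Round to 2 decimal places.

0.33

p = (3/4)(1 − e^(−4d/3)) = 0.75 × (1 − e^(-0.573333)) = 0.75 × (1 − 0.563644) = 0.327267.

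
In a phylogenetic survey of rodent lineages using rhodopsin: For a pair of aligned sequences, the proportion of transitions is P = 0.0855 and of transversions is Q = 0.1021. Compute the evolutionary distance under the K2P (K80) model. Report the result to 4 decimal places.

0.2166

Under the Kimura two-parameter model, d = −½ ln(1 − 2P − Q) − ¼ ln(1 − 2Q).
1 − 2P − Q = 0.7269, giving −½ ln(0.7269) = 0.159483.
1 − 2Q = 0.7958, giving −¼ ln(0.7958) = 0.057102.
d = 0.159483 + 0.057102 = 0.216585.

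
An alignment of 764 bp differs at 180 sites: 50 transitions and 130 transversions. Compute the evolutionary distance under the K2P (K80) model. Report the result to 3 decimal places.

P = 50/764 ≈ 0.065445 and Q = 130/764 ≈ 0.170157.
Under the Kimura two-parameter model, d = −½ ln(1 − 2P − Q) − ¼ ln(1 − 2Q).
1 − 2P − Q = 0.698953, giving −½ ln(0.698953) = 0.179086.
1 − 2Q = 0.659686, giving −¼ ln(0.659686) = 0.103998.
d = 0.179086 + 0.103998 = 0.283084.

0.283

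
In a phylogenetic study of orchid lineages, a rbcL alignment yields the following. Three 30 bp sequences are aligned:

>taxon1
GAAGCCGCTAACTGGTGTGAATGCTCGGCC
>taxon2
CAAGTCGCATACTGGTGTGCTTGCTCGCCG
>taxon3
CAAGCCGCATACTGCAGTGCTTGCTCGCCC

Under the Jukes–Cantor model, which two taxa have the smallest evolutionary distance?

taxon2 and taxon3

taxon1–taxon2: 8/30 differ, p = 0.267, d = 0.330.
taxon1–taxon3: 8/30 differ, p = 0.267, d = 0.330.
taxon2–taxon3: 4/30 differ, p = 0.133, d = 0.147.
The smallest distance is between taxon2 and taxon3.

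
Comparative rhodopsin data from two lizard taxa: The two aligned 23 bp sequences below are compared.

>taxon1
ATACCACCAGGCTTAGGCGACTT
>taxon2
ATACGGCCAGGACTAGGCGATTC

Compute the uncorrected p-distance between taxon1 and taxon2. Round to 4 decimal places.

The sequences differ at 6 of 23 positions (sites 5, 6, 12, 13, 21, 23).
p = 6/23 = 0.260869… ≈ 0.2609 (to 4 d.p.).

0.2609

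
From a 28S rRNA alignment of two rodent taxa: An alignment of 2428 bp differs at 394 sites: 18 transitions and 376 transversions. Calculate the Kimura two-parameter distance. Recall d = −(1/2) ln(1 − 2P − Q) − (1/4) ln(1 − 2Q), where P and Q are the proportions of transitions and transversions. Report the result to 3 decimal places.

P = 18/2428 ≈ 0.007414 and Q = 376/2428 ≈ 0.15486.
Under the Kimura two-parameter model, d = −½ ln(1 − 2P − Q) − ¼ ln(1 − 2Q).
1 − 2P − Q = 0.830312, giving −½ ln(0.830312) = 0.092977.
1 − 2Q = 0.69028, giving −¼ ln(0.69028) = 0.092664.
d = 0.092977 + 0.092664 = 0.185641.

0.186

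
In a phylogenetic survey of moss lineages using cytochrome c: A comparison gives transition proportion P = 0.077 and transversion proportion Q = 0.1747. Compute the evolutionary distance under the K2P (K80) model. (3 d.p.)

Under the Kimura two-parameter model, d = −½ ln(1 − 2P − Q) − ¼ ln(1 − 2Q).
1 − 2P − Q = 0.6713, giving −½ ln(0.6713) = 0.199270.
1 − 2Q = 0.6506, giving −¼ ln(0.6506) = 0.107465.
d = 0.199270 + 0.107465 = 0.306735.

0.307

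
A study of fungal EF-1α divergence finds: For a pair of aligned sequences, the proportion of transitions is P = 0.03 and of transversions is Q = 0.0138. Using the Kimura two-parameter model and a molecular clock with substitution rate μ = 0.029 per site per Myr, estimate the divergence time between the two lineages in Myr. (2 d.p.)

Under the Kimura two-parameter model, d = −½ ln(1 − 2P − Q) − ¼ ln(1 − 2Q).
1 − 2P − Q = 0.9262, giving −½ ln(0.9262) = 0.038333.
1 − 2Q = 0.9724, giving −¼ ln(0.9724) = 0.006997.
d = 0.038333 + 0.006997 = 0.045330.
Under a molecular clock d = 2μt, so t = d/(2μ) = 0.045330 / (2 × 0.029) = 0.78 Myr.

0.78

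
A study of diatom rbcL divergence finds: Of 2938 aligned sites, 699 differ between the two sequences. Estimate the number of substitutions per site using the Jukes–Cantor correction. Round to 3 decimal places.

0.286

p = 699/2938 ≈ 0.237917.
d = −(3/4) ln(1 − 4p/3) = −0.75 ln(1 − 0.317223) = −0.75 ln(0.682777)
  = −0.75 × (-0.381587) = 0.286190 substitutions/site.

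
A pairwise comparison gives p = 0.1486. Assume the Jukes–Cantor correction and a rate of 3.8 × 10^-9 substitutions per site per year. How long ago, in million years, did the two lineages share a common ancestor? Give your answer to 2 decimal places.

21.79

d = −(3/4) ln(1 − 4p/3) = −0.75 ln(1 − 0.198133) = −0.75 ln(0.801867)
  = −0.75 × (-0.220813) = 0.165610 substitutions/site.
Under a molecular clock d = 2μt, so t = d/(2μ) = 0.165610 / (2 × 3.8 × 10^-9) = 21.79 million years.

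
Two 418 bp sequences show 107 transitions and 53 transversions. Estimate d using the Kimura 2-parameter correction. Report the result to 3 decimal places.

0.582

P = 107/418 ≈ 0.255981 and Q = 53/418 ≈ 0.126794.
Under the Kimura two-parameter model, d = −½ ln(1 − 2P − Q) − ¼ ln(1 − 2Q).
1 − 2P − Q = 0.361244, giving −½ ln(0.361244) = 0.509101.
1 − 2Q = 0.746412, giving −¼ ln(0.746412) = 0.073119.
d = 0.509101 + 0.073119 = 0.582220.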